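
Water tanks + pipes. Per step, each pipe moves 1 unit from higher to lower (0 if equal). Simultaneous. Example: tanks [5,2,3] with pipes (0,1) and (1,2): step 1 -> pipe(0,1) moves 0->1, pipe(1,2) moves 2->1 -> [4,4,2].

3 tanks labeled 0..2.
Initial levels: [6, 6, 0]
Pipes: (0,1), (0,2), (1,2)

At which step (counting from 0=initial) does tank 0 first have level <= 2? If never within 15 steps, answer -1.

Answer: -1

Derivation:
Step 1: flows [0=1,0->2,1->2] -> levels [5 5 2]
Step 2: flows [0=1,0->2,1->2] -> levels [4 4 4]
Step 3: flows [0=1,0=2,1=2] -> levels [4 4 4]
  -> stable; tank 0 stays at 4 > 2
Tank 0 never reaches <=2 within 15 steps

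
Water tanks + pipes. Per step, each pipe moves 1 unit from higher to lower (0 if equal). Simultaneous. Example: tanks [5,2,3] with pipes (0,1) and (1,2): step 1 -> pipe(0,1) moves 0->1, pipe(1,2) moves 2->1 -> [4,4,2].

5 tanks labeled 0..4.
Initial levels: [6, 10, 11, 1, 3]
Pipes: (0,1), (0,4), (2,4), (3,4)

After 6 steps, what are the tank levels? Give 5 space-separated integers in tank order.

Step 1: flows [1->0,0->4,2->4,4->3] -> levels [6 9 10 2 4]
Step 2: flows [1->0,0->4,2->4,4->3] -> levels [6 8 9 3 5]
Step 3: flows [1->0,0->4,2->4,4->3] -> levels [6 7 8 4 6]
Step 4: flows [1->0,0=4,2->4,4->3] -> levels [7 6 7 5 6]
Step 5: flows [0->1,0->4,2->4,4->3] -> levels [5 7 6 6 7]
Step 6: flows [1->0,4->0,4->2,4->3] -> levels [7 6 7 7 4]

Answer: 7 6 7 7 4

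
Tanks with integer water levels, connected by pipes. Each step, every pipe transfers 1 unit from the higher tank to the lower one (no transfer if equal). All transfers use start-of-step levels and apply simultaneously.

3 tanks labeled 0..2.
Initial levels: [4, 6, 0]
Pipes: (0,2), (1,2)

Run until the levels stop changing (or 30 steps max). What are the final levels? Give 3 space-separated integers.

Step 1: flows [0->2,1->2] -> levels [3 5 2]
Step 2: flows [0->2,1->2] -> levels [2 4 4]
Step 3: flows [2->0,1=2] -> levels [3 4 3]
Step 4: flows [0=2,1->2] -> levels [3 3 4]
Step 5: flows [2->0,2->1] -> levels [4 4 2]
Step 6: flows [0->2,1->2] -> levels [3 3 4]
  -> period-2 cycle: step 6 state = step 4 state; never stabilizes
  -> state at step 30: (30-4) mod 2 = 0, same as step 4 -> [3 3 4]

Answer: 3 3 4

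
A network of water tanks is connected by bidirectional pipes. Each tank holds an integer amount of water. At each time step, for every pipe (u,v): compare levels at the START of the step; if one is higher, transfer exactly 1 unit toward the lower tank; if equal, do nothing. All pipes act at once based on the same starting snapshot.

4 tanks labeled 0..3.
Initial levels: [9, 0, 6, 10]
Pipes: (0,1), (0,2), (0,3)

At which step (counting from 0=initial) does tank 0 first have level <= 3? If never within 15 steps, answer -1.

Answer: -1

Derivation:
Step 1: flows [0->1,0->2,3->0] -> levels [8 1 7 9]
Step 2: flows [0->1,0->2,3->0] -> levels [7 2 8 8]
Step 3: flows [0->1,2->0,3->0] -> levels [8 3 7 7]
Step 4: flows [0->1,0->2,0->3] -> levels [5 4 8 8]
Step 5: flows [0->1,2->0,3->0] -> levels [6 5 7 7]
Step 6: flows [0->1,2->0,3->0] -> levels [7 6 6 6]
Step 7: flows [0->1,0->2,0->3] -> levels [4 7 7 7]
Step 8: flows [1->0,2->0,3->0] -> levels [7 6 6 6]
  -> period-2 cycle (repeats step 6); tank 0 never drops to <=3
Tank 0 never reaches <=3 within 15 steps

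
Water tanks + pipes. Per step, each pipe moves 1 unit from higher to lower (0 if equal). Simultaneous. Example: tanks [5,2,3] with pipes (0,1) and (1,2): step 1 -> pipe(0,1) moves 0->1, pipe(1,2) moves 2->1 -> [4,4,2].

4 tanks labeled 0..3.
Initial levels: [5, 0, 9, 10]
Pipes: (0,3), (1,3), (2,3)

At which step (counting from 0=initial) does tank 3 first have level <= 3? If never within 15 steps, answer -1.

Answer: -1

Derivation:
Step 1: flows [3->0,3->1,3->2] -> levels [6 1 10 7]
Step 2: flows [3->0,3->1,2->3] -> levels [7 2 9 6]
Step 3: flows [0->3,3->1,2->3] -> levels [6 3 8 7]
Step 4: flows [3->0,3->1,2->3] -> levels [7 4 7 6]
Step 5: flows [0->3,3->1,2->3] -> levels [6 5 6 7]
Step 6: flows [3->0,3->1,3->2] -> levels [7 6 7 4]
Step 7: flows [0->3,1->3,2->3] -> levels [6 5 6 7]
  -> period-2 cycle (repeats step 5); tank 3 never drops to <=3
Tank 3 never reaches <=3 within 15 steps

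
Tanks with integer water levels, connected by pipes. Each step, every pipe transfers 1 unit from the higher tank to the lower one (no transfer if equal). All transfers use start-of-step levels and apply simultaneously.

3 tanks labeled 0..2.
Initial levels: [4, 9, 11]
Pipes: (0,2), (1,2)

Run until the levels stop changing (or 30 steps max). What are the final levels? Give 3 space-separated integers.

Step 1: flows [2->0,2->1] -> levels [5 10 9]
Step 2: flows [2->0,1->2] -> levels [6 9 9]
Step 3: flows [2->0,1=2] -> levels [7 9 8]
Step 4: flows [2->0,1->2] -> levels [8 8 8]
Step 5: flows [0=2,1=2] -> levels [8 8 8]
  -> stable (no change)

Answer: 8 8 8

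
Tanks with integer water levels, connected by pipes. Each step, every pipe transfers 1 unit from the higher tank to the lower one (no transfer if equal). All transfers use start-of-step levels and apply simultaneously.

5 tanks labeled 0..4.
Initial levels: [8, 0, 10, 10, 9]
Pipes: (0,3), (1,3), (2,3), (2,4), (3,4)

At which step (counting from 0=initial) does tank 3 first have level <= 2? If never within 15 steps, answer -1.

Answer: -1

Derivation:
Step 1: flows [3->0,3->1,2=3,2->4,3->4] -> levels [9 1 9 7 11]
Step 2: flows [0->3,3->1,2->3,4->2,4->3] -> levels [8 2 9 9 9]
Step 3: flows [3->0,3->1,2=3,2=4,3=4] -> levels [9 3 9 7 9]
Step 4: flows [0->3,3->1,2->3,2=4,4->3] -> levels [8 4 8 9 8]
Step 5: flows [3->0,3->1,3->2,2=4,3->4] -> levels [9 5 9 5 9]
Step 6: flows [0->3,1=3,2->3,2=4,4->3] -> levels [8 5 8 8 8]
Step 7: flows [0=3,3->1,2=3,2=4,3=4] -> levels [8 6 8 7 8]
Step 8: flows [0->3,3->1,2->3,2=4,4->3] -> levels [7 7 7 9 7]
Step 9: flows [3->0,3->1,3->2,2=4,3->4] -> levels [8 8 8 5 8]
Step 10: flows [0->3,1->3,2->3,2=4,4->3] -> levels [7 7 7 9 7]
  -> period-2 cycle (repeats step 8); tank 3 never drops to <=2
Tank 3 never reaches <=2 within 15 steps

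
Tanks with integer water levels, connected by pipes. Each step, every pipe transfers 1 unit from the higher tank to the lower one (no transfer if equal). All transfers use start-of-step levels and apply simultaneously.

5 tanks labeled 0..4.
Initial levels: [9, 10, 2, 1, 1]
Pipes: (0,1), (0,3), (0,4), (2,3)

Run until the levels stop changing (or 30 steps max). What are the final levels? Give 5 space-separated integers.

Step 1: flows [1->0,0->3,0->4,2->3] -> levels [8 9 1 3 2]
Step 2: flows [1->0,0->3,0->4,3->2] -> levels [7 8 2 3 3]
Step 3: flows [1->0,0->3,0->4,3->2] -> levels [6 7 3 3 4]
Step 4: flows [1->0,0->3,0->4,2=3] -> levels [5 6 3 4 5]
Step 5: flows [1->0,0->3,0=4,3->2] -> levels [5 5 4 4 5]
Step 6: flows [0=1,0->3,0=4,2=3] -> levels [4 5 4 5 5]
Step 7: flows [1->0,3->0,4->0,3->2] -> levels [7 4 5 3 4]
Step 8: flows [0->1,0->3,0->4,2->3] -> levels [4 5 4 5 5]
  -> period-2 cycle: step 8 state = step 6 state; never stabilizes
  -> state at step 30: (30-6) mod 2 = 0, same as step 6 -> [4 5 4 5 5]

Answer: 4 5 4 5 5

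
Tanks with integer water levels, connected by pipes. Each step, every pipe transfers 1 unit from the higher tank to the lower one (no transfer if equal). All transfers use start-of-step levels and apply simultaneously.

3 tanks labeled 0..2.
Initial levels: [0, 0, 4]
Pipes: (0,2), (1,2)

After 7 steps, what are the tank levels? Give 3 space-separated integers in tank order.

Answer: 1 1 2

Derivation:
Step 1: flows [2->0,2->1] -> levels [1 1 2]
Step 2: flows [2->0,2->1] -> levels [2 2 0]
Step 3: flows [0->2,1->2] -> levels [1 1 2]
  -> period-2 cycle: step 3 state = step 1 state
  -> state at step 7: (7-1) mod 2 = 0, same as step 1 -> [1 1 2]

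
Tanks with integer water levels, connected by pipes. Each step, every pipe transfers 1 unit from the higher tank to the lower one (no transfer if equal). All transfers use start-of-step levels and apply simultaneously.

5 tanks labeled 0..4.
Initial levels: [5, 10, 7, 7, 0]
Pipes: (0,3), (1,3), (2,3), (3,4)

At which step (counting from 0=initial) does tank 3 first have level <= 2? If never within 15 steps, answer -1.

Answer: -1

Derivation:
Step 1: flows [3->0,1->3,2=3,3->4] -> levels [6 9 7 6 1]
Step 2: flows [0=3,1->3,2->3,3->4] -> levels [6 8 6 7 2]
Step 3: flows [3->0,1->3,3->2,3->4] -> levels [7 7 7 5 3]
Step 4: flows [0->3,1->3,2->3,3->4] -> levels [6 6 6 7 4]
Step 5: flows [3->0,3->1,3->2,3->4] -> levels [7 7 7 3 5]
Step 6: flows [0->3,1->3,2->3,4->3] -> levels [6 6 6 7 4]
  -> period-2 cycle (repeats step 4); tank 3 never drops to <=2
Tank 3 never reaches <=2 within 15 steps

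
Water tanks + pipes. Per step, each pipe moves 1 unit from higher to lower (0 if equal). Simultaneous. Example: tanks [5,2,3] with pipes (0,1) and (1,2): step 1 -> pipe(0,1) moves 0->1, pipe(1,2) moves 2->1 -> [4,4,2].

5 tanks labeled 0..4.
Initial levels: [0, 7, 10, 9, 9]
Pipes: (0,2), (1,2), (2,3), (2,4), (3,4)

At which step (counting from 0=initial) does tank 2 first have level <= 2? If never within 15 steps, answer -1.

Answer: -1

Derivation:
Step 1: flows [2->0,2->1,2->3,2->4,3=4] -> levels [1 8 6 10 10]
Step 2: flows [2->0,1->2,3->2,4->2,3=4] -> levels [2 7 8 9 9]
Step 3: flows [2->0,2->1,3->2,4->2,3=4] -> levels [3 8 8 8 8]
Step 4: flows [2->0,1=2,2=3,2=4,3=4] -> levels [4 8 7 8 8]
Step 5: flows [2->0,1->2,3->2,4->2,3=4] -> levels [5 7 9 7 7]
Step 6: flows [2->0,2->1,2->3,2->4,3=4] -> levels [6 8 5 8 8]
Step 7: flows [0->2,1->2,3->2,4->2,3=4] -> levels [5 7 9 7 7]
  -> period-2 cycle (repeats step 5); tank 2 never drops to <=2
Tank 2 never reaches <=2 within 15 steps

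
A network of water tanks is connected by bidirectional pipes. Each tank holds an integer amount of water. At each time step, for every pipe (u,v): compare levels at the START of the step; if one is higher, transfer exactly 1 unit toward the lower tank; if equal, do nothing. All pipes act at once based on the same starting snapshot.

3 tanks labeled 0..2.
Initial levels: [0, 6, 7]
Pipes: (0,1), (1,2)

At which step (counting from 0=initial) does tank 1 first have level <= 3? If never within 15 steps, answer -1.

Step 1: flows [1->0,2->1] -> levels [1 6 6]
Step 2: flows [1->0,1=2] -> levels [2 5 6]
Step 3: flows [1->0,2->1] -> levels [3 5 5]
Step 4: flows [1->0,1=2] -> levels [4 4 5]
Step 5: flows [0=1,2->1] -> levels [4 5 4]
Step 6: flows [1->0,1->2] -> levels [5 3 5]
Tank 1 first reaches <=3 at step 6

Answer: 6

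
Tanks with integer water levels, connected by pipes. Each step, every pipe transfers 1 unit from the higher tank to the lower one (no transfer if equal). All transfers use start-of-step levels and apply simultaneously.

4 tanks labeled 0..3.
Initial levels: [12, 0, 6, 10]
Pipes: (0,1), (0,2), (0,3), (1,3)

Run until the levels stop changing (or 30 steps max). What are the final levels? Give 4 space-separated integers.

Step 1: flows [0->1,0->2,0->3,3->1] -> levels [9 2 7 10]
Step 2: flows [0->1,0->2,3->0,3->1] -> levels [8 4 8 8]
Step 3: flows [0->1,0=2,0=3,3->1] -> levels [7 6 8 7]
Step 4: flows [0->1,2->0,0=3,3->1] -> levels [7 8 7 6]
Step 5: flows [1->0,0=2,0->3,1->3] -> levels [7 6 7 8]
Step 6: flows [0->1,0=2,3->0,3->1] -> levels [7 8 7 6]
  -> period-2 cycle: step 6 state = step 4 state; never stabilizes
  -> state at step 30: (30-4) mod 2 = 0, same as step 4 -> [7 8 7 6]

Answer: 7 8 7 6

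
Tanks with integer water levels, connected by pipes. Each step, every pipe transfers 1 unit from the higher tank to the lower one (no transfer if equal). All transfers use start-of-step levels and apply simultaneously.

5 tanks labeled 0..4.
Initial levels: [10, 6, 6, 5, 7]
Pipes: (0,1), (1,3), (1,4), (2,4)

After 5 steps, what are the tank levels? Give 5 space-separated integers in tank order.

Step 1: flows [0->1,1->3,4->1,4->2] -> levels [9 7 7 6 5]
Step 2: flows [0->1,1->3,1->4,2->4] -> levels [8 6 6 7 7]
Step 3: flows [0->1,3->1,4->1,4->2] -> levels [7 9 7 6 5]
Step 4: flows [1->0,1->3,1->4,2->4] -> levels [8 6 6 7 7]
  -> period-2 cycle: step 4 state = step 2 state
  -> state at step 5: (5-2) mod 2 = 1, same as step 3 -> [7 9 7 6 5]

Answer: 7 9 7 6 5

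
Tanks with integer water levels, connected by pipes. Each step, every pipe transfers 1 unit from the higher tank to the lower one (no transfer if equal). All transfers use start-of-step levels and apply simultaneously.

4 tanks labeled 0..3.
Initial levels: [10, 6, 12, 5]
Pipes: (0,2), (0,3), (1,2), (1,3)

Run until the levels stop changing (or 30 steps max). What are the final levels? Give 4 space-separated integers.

Step 1: flows [2->0,0->3,2->1,1->3] -> levels [10 6 10 7]
Step 2: flows [0=2,0->3,2->1,3->1] -> levels [9 8 9 7]
Step 3: flows [0=2,0->3,2->1,1->3] -> levels [8 8 8 9]
Step 4: flows [0=2,3->0,1=2,3->1] -> levels [9 9 8 7]
Step 5: flows [0->2,0->3,1->2,1->3] -> levels [7 7 10 9]
Step 6: flows [2->0,3->0,2->1,3->1] -> levels [9 9 8 7]
  -> period-2 cycle: step 6 state = step 4 state; never stabilizes
  -> state at step 30: (30-4) mod 2 = 0, same as step 4 -> [9 9 8 7]

Answer: 9 9 8 7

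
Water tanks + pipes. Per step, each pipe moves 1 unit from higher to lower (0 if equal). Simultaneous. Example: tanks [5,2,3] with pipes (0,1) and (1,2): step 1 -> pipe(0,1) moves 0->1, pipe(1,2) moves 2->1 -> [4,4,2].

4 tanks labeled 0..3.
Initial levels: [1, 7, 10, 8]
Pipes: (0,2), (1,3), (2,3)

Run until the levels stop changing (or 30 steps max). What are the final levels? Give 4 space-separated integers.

Answer: 7 6 5 8

Derivation:
Step 1: flows [2->0,3->1,2->3] -> levels [2 8 8 8]
Step 2: flows [2->0,1=3,2=3] -> levels [3 8 7 8]
Step 3: flows [2->0,1=3,3->2] -> levels [4 8 7 7]
Step 4: flows [2->0,1->3,2=3] -> levels [5 7 6 8]
Step 5: flows [2->0,3->1,3->2] -> levels [6 8 6 6]
Step 6: flows [0=2,1->3,2=3] -> levels [6 7 6 7]
Step 7: flows [0=2,1=3,3->2] -> levels [6 7 7 6]
Step 8: flows [2->0,1->3,2->3] -> levels [7 6 5 8]
Step 9: flows [0->2,3->1,3->2] -> levels [6 7 7 6]
  -> period-2 cycle: step 9 state = step 7 state; never stabilizes
  -> state at step 30: (30-7) mod 2 = 1, same as step 8 -> [7 6 5 8]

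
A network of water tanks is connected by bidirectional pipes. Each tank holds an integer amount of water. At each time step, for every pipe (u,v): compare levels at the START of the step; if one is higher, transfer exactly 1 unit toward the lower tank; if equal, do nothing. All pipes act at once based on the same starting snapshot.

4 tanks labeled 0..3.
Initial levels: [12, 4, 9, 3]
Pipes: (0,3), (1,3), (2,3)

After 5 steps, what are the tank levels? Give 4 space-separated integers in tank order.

Answer: 7 7 7 7

Derivation:
Step 1: flows [0->3,1->3,2->3] -> levels [11 3 8 6]
Step 2: flows [0->3,3->1,2->3] -> levels [10 4 7 7]
Step 3: flows [0->3,3->1,2=3] -> levels [9 5 7 7]
Step 4: flows [0->3,3->1,2=3] -> levels [8 6 7 7]
Step 5: flows [0->3,3->1,2=3] -> levels [7 7 7 7]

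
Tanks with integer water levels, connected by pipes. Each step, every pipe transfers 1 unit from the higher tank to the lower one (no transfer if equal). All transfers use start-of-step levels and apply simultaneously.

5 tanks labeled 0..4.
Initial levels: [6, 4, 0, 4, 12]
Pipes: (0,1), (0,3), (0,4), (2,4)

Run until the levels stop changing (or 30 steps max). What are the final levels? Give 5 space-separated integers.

Step 1: flows [0->1,0->3,4->0,4->2] -> levels [5 5 1 5 10]
Step 2: flows [0=1,0=3,4->0,4->2] -> levels [6 5 2 5 8]
Step 3: flows [0->1,0->3,4->0,4->2] -> levels [5 6 3 6 6]
Step 4: flows [1->0,3->0,4->0,4->2] -> levels [8 5 4 5 4]
Step 5: flows [0->1,0->3,0->4,2=4] -> levels [5 6 4 6 5]
Step 6: flows [1->0,3->0,0=4,4->2] -> levels [7 5 5 5 4]
Step 7: flows [0->1,0->3,0->4,2->4] -> levels [4 6 4 6 6]
Step 8: flows [1->0,3->0,4->0,4->2] -> levels [7 5 5 5 4]
  -> period-2 cycle: step 8 state = step 6 state; never stabilizes
  -> state at step 30: (30-6) mod 2 = 0, same as step 6 -> [7 5 5 5 4]

Answer: 7 5 5 5 4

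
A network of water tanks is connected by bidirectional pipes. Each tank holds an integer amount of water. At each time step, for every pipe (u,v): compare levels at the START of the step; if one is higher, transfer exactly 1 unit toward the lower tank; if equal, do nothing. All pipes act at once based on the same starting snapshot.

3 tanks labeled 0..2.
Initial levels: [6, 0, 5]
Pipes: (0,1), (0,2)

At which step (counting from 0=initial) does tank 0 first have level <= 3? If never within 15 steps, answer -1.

Step 1: flows [0->1,0->2] -> levels [4 1 6]
Step 2: flows [0->1,2->0] -> levels [4 2 5]
Step 3: flows [0->1,2->0] -> levels [4 3 4]
Step 4: flows [0->1,0=2] -> levels [3 4 4]
Tank 0 first reaches <=3 at step 4

Answer: 4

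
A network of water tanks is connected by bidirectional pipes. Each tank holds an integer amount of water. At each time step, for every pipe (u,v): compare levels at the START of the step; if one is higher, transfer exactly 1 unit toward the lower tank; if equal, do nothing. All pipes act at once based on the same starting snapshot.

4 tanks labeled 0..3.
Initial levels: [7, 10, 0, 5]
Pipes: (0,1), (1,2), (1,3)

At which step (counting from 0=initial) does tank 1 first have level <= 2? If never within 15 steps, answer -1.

Answer: -1

Derivation:
Step 1: flows [1->0,1->2,1->3] -> levels [8 7 1 6]
Step 2: flows [0->1,1->2,1->3] -> levels [7 6 2 7]
Step 3: flows [0->1,1->2,3->1] -> levels [6 7 3 6]
Step 4: flows [1->0,1->2,1->3] -> levels [7 4 4 7]
Step 5: flows [0->1,1=2,3->1] -> levels [6 6 4 6]
Step 6: flows [0=1,1->2,1=3] -> levels [6 5 5 6]
Step 7: flows [0->1,1=2,3->1] -> levels [5 7 5 5]
Step 8: flows [1->0,1->2,1->3] -> levels [6 4 6 6]
Step 9: flows [0->1,2->1,3->1] -> levels [5 7 5 5]
  -> period-2 cycle (repeats step 7); tank 1 never drops to <=2
Tank 1 never reaches <=2 within 15 steps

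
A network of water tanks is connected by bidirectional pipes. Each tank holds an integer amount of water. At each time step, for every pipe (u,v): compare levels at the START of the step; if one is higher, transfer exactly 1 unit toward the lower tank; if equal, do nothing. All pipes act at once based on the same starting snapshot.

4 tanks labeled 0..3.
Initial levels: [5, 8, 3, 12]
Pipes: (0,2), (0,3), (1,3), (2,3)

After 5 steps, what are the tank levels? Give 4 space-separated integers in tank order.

Answer: 7 8 7 6

Derivation:
Step 1: flows [0->2,3->0,3->1,3->2] -> levels [5 9 5 9]
Step 2: flows [0=2,3->0,1=3,3->2] -> levels [6 9 6 7]
Step 3: flows [0=2,3->0,1->3,3->2] -> levels [7 8 7 6]
Step 4: flows [0=2,0->3,1->3,2->3] -> levels [6 7 6 9]
Step 5: flows [0=2,3->0,3->1,3->2] -> levels [7 8 7 6]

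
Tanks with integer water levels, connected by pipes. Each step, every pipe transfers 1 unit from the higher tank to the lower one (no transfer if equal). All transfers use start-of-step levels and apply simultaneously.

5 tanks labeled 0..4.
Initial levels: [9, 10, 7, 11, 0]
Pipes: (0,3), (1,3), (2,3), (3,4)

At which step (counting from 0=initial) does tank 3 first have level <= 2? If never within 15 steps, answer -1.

Answer: -1

Derivation:
Step 1: flows [3->0,3->1,3->2,3->4] -> levels [10 11 8 7 1]
Step 2: flows [0->3,1->3,2->3,3->4] -> levels [9 10 7 9 2]
Step 3: flows [0=3,1->3,3->2,3->4] -> levels [9 9 8 8 3]
Step 4: flows [0->3,1->3,2=3,3->4] -> levels [8 8 8 9 4]
Step 5: flows [3->0,3->1,3->2,3->4] -> levels [9 9 9 5 5]
Step 6: flows [0->3,1->3,2->3,3=4] -> levels [8 8 8 8 5]
Step 7: flows [0=3,1=3,2=3,3->4] -> levels [8 8 8 7 6]
Step 8: flows [0->3,1->3,2->3,3->4] -> levels [7 7 7 9 7]
Step 9: flows [3->0,3->1,3->2,3->4] -> levels [8 8 8 5 8]
Step 10: flows [0->3,1->3,2->3,4->3] -> levels [7 7 7 9 7]
  -> period-2 cycle (repeats step 8); tank 3 never drops to <=2
Tank 3 never reaches <=2 within 15 steps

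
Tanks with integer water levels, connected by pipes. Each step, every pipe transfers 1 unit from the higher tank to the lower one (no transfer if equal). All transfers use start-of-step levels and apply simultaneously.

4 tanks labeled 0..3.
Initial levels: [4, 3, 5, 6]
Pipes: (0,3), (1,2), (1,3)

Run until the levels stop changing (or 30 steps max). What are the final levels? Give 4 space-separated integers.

Step 1: flows [3->0,2->1,3->1] -> levels [5 5 4 4]
Step 2: flows [0->3,1->2,1->3] -> levels [4 3 5 6]
  -> period-2 cycle: step 2 state = step 0 state; never stabilizes
  -> state at step 30: (30-0) mod 2 = 0, same as step 0 -> [4 3 5 6]

Answer: 4 3 5 6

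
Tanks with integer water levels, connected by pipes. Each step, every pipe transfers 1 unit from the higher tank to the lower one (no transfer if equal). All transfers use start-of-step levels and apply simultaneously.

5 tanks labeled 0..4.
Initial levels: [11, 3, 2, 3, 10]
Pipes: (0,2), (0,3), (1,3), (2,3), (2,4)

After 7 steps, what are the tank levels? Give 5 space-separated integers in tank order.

Answer: 5 5 7 6 6

Derivation:
Step 1: flows [0->2,0->3,1=3,3->2,4->2] -> levels [9 3 5 3 9]
Step 2: flows [0->2,0->3,1=3,2->3,4->2] -> levels [7 3 6 5 8]
Step 3: flows [0->2,0->3,3->1,2->3,4->2] -> levels [5 4 7 6 7]
Step 4: flows [2->0,3->0,3->1,2->3,2=4] -> levels [7 5 5 5 7]
Step 5: flows [0->2,0->3,1=3,2=3,4->2] -> levels [5 5 7 6 6]
Step 6: flows [2->0,3->0,3->1,2->3,2->4] -> levels [7 6 4 5 7]
Step 7: flows [0->2,0->3,1->3,3->2,4->2] -> levels [5 5 7 6 6]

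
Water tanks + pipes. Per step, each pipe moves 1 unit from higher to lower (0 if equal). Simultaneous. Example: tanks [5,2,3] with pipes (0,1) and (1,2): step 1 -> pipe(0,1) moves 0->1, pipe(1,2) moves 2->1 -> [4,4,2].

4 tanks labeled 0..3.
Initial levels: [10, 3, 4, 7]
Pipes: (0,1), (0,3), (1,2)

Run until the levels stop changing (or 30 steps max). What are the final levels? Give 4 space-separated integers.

Step 1: flows [0->1,0->3,2->1] -> levels [8 5 3 8]
Step 2: flows [0->1,0=3,1->2] -> levels [7 5 4 8]
Step 3: flows [0->1,3->0,1->2] -> levels [7 5 5 7]
Step 4: flows [0->1,0=3,1=2] -> levels [6 6 5 7]
Step 5: flows [0=1,3->0,1->2] -> levels [7 5 6 6]
Step 6: flows [0->1,0->3,2->1] -> levels [5 7 5 7]
Step 7: flows [1->0,3->0,1->2] -> levels [7 5 6 6]
  -> period-2 cycle: step 7 state = step 5 state; never stabilizes
  -> state at step 30: (30-5) mod 2 = 1, same as step 6 -> [5 7 5 7]

Answer: 5 7 5 7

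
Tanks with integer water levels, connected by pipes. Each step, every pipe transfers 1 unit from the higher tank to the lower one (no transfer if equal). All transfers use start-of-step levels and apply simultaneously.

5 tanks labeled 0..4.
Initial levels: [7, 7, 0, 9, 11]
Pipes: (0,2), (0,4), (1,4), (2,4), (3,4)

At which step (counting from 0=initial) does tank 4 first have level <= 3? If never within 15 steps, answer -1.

Step 1: flows [0->2,4->0,4->1,4->2,4->3] -> levels [7 8 2 10 7]
Step 2: flows [0->2,0=4,1->4,4->2,3->4] -> levels [6 7 4 9 8]
Step 3: flows [0->2,4->0,4->1,4->2,3->4] -> levels [6 8 6 8 6]
Step 4: flows [0=2,0=4,1->4,2=4,3->4] -> levels [6 7 6 7 8]
Step 5: flows [0=2,4->0,4->1,4->2,4->3] -> levels [7 8 7 8 4]
Step 6: flows [0=2,0->4,1->4,2->4,3->4] -> levels [6 7 6 7 8]
  -> period-2 cycle (repeats step 4); tank 4 never drops to <=3
Tank 4 never reaches <=3 within 15 steps

Answer: -1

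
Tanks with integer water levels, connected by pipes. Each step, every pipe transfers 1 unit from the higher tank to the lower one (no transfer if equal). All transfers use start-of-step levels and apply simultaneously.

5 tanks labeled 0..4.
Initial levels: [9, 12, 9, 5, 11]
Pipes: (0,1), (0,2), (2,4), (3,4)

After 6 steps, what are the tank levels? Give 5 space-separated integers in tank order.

Answer: 11 10 8 8 9

Derivation:
Step 1: flows [1->0,0=2,4->2,4->3] -> levels [10 11 10 6 9]
Step 2: flows [1->0,0=2,2->4,4->3] -> levels [11 10 9 7 9]
Step 3: flows [0->1,0->2,2=4,4->3] -> levels [9 11 10 8 8]
Step 4: flows [1->0,2->0,2->4,3=4] -> levels [11 10 8 8 9]
Step 5: flows [0->1,0->2,4->2,4->3] -> levels [9 11 10 9 7]
Step 6: flows [1->0,2->0,2->4,3->4] -> levels [11 10 8 8 9]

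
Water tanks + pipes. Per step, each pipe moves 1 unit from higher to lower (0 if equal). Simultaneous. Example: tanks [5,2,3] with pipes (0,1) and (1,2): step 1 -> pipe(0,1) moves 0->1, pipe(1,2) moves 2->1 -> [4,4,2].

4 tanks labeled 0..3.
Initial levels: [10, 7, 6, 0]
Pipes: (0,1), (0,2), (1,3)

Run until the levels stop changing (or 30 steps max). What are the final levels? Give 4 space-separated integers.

Step 1: flows [0->1,0->2,1->3] -> levels [8 7 7 1]
Step 2: flows [0->1,0->2,1->3] -> levels [6 7 8 2]
Step 3: flows [1->0,2->0,1->3] -> levels [8 5 7 3]
Step 4: flows [0->1,0->2,1->3] -> levels [6 5 8 4]
Step 5: flows [0->1,2->0,1->3] -> levels [6 5 7 5]
Step 6: flows [0->1,2->0,1=3] -> levels [6 6 6 5]
Step 7: flows [0=1,0=2,1->3] -> levels [6 5 6 6]
Step 8: flows [0->1,0=2,3->1] -> levels [5 7 6 5]
Step 9: flows [1->0,2->0,1->3] -> levels [7 5 5 6]
Step 10: flows [0->1,0->2,3->1] -> levels [5 7 6 5]
  -> period-2 cycle: step 10 state = step 8 state; never stabilizes
  -> state at step 30: (30-8) mod 2 = 0, same as step 8 -> [5 7 6 5]

Answer: 5 7 6 5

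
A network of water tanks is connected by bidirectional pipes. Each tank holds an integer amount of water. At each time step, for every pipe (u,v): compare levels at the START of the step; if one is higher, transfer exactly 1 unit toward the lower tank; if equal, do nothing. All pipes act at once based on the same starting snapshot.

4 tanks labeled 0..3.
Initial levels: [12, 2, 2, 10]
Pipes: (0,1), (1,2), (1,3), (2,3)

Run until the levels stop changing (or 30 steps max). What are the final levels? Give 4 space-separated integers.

Step 1: flows [0->1,1=2,3->1,3->2] -> levels [11 4 3 8]
Step 2: flows [0->1,1->2,3->1,3->2] -> levels [10 5 5 6]
Step 3: flows [0->1,1=2,3->1,3->2] -> levels [9 7 6 4]
Step 4: flows [0->1,1->2,1->3,2->3] -> levels [8 6 6 6]
Step 5: flows [0->1,1=2,1=3,2=3] -> levels [7 7 6 6]
Step 6: flows [0=1,1->2,1->3,2=3] -> levels [7 5 7 7]
Step 7: flows [0->1,2->1,3->1,2=3] -> levels [6 8 6 6]
Step 8: flows [1->0,1->2,1->3,2=3] -> levels [7 5 7 7]
  -> period-2 cycle: step 8 state = step 6 state; never stabilizes
  -> state at step 30: (30-6) mod 2 = 0, same as step 6 -> [7 5 7 7]

Answer: 7 5 7 7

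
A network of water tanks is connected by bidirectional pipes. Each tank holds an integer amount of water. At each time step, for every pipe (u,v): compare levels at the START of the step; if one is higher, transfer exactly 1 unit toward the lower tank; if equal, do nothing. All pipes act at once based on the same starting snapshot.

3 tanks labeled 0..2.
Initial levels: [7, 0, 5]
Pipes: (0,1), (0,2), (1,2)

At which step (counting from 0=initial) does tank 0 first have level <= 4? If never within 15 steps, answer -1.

Answer: 2

Derivation:
Step 1: flows [0->1,0->2,2->1] -> levels [5 2 5]
Step 2: flows [0->1,0=2,2->1] -> levels [4 4 4]
Tank 0 first reaches <=4 at step 2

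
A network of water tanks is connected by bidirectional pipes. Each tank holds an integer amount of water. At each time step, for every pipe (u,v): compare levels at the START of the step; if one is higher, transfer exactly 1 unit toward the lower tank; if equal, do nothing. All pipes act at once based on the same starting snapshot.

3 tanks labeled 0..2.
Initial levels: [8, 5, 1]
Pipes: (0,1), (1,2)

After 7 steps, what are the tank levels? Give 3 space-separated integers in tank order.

Step 1: flows [0->1,1->2] -> levels [7 5 2]
Step 2: flows [0->1,1->2] -> levels [6 5 3]
Step 3: flows [0->1,1->2] -> levels [5 5 4]
Step 4: flows [0=1,1->2] -> levels [5 4 5]
Step 5: flows [0->1,2->1] -> levels [4 6 4]
Step 6: flows [1->0,1->2] -> levels [5 4 5]
  -> period-2 cycle: step 6 state = step 4 state
  -> state at step 7: (7-4) mod 2 = 1, same as step 5 -> [4 6 4]

Answer: 4 6 4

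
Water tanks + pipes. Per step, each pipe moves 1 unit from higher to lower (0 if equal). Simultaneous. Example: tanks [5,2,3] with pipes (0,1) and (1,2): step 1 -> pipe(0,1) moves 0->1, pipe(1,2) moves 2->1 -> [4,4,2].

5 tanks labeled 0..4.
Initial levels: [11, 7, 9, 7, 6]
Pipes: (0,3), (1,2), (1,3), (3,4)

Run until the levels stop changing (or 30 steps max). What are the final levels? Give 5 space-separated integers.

Answer: 8 7 8 10 7

Derivation:
Step 1: flows [0->3,2->1,1=3,3->4] -> levels [10 8 8 7 7]
Step 2: flows [0->3,1=2,1->3,3=4] -> levels [9 7 8 9 7]
Step 3: flows [0=3,2->1,3->1,3->4] -> levels [9 9 7 7 8]
Step 4: flows [0->3,1->2,1->3,4->3] -> levels [8 7 8 10 7]
Step 5: flows [3->0,2->1,3->1,3->4] -> levels [9 9 7 7 8]
  -> period-2 cycle: step 5 state = step 3 state; never stabilizes
  -> state at step 30: (30-3) mod 2 = 1, same as step 4 -> [8 7 8 10 7]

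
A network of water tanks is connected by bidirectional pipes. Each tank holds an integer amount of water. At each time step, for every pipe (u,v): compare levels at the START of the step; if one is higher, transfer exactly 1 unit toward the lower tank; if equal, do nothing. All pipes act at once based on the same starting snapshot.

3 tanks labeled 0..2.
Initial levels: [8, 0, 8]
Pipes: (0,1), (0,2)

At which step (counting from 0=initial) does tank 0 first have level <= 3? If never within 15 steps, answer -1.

Answer: -1

Derivation:
Step 1: flows [0->1,0=2] -> levels [7 1 8]
Step 2: flows [0->1,2->0] -> levels [7 2 7]
Step 3: flows [0->1,0=2] -> levels [6 3 7]
Step 4: flows [0->1,2->0] -> levels [6 4 6]
Step 5: flows [0->1,0=2] -> levels [5 5 6]
Step 6: flows [0=1,2->0] -> levels [6 5 5]
Step 7: flows [0->1,0->2] -> levels [4 6 6]
Step 8: flows [1->0,2->0] -> levels [6 5 5]
  -> period-2 cycle (repeats step 6); tank 0 never drops to <=3
Tank 0 never reaches <=3 within 15 steps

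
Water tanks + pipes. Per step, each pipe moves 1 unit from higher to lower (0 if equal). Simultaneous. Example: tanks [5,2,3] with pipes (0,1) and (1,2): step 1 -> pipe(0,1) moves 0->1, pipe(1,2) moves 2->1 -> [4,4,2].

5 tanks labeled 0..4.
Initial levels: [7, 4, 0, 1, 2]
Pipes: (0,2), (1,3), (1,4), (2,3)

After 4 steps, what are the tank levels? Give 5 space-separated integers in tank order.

Answer: 4 1 3 3 3

Derivation:
Step 1: flows [0->2,1->3,1->4,3->2] -> levels [6 2 2 1 3]
Step 2: flows [0->2,1->3,4->1,2->3] -> levels [5 2 2 3 2]
Step 3: flows [0->2,3->1,1=4,3->2] -> levels [4 3 4 1 2]
Step 4: flows [0=2,1->3,1->4,2->3] -> levels [4 1 3 3 3]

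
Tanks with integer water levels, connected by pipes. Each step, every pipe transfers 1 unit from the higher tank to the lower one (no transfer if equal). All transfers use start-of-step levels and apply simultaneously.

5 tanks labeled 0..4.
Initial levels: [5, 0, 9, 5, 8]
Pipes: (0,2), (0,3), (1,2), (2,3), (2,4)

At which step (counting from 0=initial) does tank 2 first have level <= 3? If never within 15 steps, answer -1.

Step 1: flows [2->0,0=3,2->1,2->3,2->4] -> levels [6 1 5 6 9]
Step 2: flows [0->2,0=3,2->1,3->2,4->2] -> levels [5 2 7 5 8]
Step 3: flows [2->0,0=3,2->1,2->3,4->2] -> levels [6 3 5 6 7]
Step 4: flows [0->2,0=3,2->1,3->2,4->2] -> levels [5 4 7 5 6]
Step 5: flows [2->0,0=3,2->1,2->3,2->4] -> levels [6 5 3 6 7]
Tank 2 first reaches <=3 at step 5

Answer: 5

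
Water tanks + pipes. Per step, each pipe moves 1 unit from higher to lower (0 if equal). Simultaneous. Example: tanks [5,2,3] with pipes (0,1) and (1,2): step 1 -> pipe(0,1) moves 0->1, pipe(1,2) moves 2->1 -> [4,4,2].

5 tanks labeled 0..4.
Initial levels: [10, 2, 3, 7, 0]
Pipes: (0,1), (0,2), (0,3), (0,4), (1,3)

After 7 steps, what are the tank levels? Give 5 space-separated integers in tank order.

Step 1: flows [0->1,0->2,0->3,0->4,3->1] -> levels [6 4 4 7 1]
Step 2: flows [0->1,0->2,3->0,0->4,3->1] -> levels [4 6 5 5 2]
Step 3: flows [1->0,2->0,3->0,0->4,1->3] -> levels [6 4 4 5 3]
Step 4: flows [0->1,0->2,0->3,0->4,3->1] -> levels [2 6 5 5 4]
Step 5: flows [1->0,2->0,3->0,4->0,1->3] -> levels [6 4 4 5 3]
  -> period-2 cycle: step 5 state = step 3 state
  -> state at step 7: (7-3) mod 2 = 0, same as step 3 -> [6 4 4 5 3]

Answer: 6 4 4 5 3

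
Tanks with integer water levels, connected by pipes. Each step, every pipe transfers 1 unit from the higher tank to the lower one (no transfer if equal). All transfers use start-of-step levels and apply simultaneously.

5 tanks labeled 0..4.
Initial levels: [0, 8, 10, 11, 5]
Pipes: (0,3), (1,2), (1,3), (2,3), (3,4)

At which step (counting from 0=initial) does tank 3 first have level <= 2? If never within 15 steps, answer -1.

Step 1: flows [3->0,2->1,3->1,3->2,3->4] -> levels [1 10 10 7 6]
Step 2: flows [3->0,1=2,1->3,2->3,3->4] -> levels [2 9 9 7 7]
Step 3: flows [3->0,1=2,1->3,2->3,3=4] -> levels [3 8 8 8 7]
Step 4: flows [3->0,1=2,1=3,2=3,3->4] -> levels [4 8 8 6 8]
Step 5: flows [3->0,1=2,1->3,2->3,4->3] -> levels [5 7 7 8 7]
Step 6: flows [3->0,1=2,3->1,3->2,3->4] -> levels [6 8 8 4 8]
Step 7: flows [0->3,1=2,1->3,2->3,4->3] -> levels [5 7 7 8 7]
  -> period-2 cycle (repeats step 5); tank 3 never drops to <=2
Tank 3 never reaches <=2 within 15 steps

Answer: -1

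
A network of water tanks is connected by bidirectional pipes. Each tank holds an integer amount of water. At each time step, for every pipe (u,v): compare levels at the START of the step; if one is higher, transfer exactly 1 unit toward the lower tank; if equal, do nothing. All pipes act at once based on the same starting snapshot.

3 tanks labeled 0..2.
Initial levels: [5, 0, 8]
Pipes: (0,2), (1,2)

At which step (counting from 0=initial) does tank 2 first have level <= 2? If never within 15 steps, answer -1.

Step 1: flows [2->0,2->1] -> levels [6 1 6]
Step 2: flows [0=2,2->1] -> levels [6 2 5]
Step 3: flows [0->2,2->1] -> levels [5 3 5]
Step 4: flows [0=2,2->1] -> levels [5 4 4]
Step 5: flows [0->2,1=2] -> levels [4 4 5]
Step 6: flows [2->0,2->1] -> levels [5 5 3]
Step 7: flows [0->2,1->2] -> levels [4 4 5]
  -> period-2 cycle (repeats step 5); tank 2 never drops to <=2
Tank 2 never reaches <=2 within 15 steps

Answer: -1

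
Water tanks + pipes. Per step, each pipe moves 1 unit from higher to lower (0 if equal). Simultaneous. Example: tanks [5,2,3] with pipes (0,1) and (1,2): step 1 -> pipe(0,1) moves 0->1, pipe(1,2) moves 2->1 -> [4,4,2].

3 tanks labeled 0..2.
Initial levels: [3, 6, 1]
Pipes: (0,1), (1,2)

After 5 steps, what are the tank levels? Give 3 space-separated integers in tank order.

Step 1: flows [1->0,1->2] -> levels [4 4 2]
Step 2: flows [0=1,1->2] -> levels [4 3 3]
Step 3: flows [0->1,1=2] -> levels [3 4 3]
Step 4: flows [1->0,1->2] -> levels [4 2 4]
Step 5: flows [0->1,2->1] -> levels [3 4 3]

Answer: 3 4 3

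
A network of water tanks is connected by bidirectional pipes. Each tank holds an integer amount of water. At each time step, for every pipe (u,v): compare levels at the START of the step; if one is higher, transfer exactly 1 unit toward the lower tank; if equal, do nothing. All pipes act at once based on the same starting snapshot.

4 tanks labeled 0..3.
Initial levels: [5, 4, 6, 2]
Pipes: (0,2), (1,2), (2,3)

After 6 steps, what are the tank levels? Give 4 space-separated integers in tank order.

Step 1: flows [2->0,2->1,2->3] -> levels [6 5 3 3]
Step 2: flows [0->2,1->2,2=3] -> levels [5 4 5 3]
Step 3: flows [0=2,2->1,2->3] -> levels [5 5 3 4]
Step 4: flows [0->2,1->2,3->2] -> levels [4 4 6 3]
Step 5: flows [2->0,2->1,2->3] -> levels [5 5 3 4]
  -> period-2 cycle: step 5 state = step 3 state
  -> state at step 6: (6-3) mod 2 = 1, same as step 4 -> [4 4 6 3]

Answer: 4 4 6 3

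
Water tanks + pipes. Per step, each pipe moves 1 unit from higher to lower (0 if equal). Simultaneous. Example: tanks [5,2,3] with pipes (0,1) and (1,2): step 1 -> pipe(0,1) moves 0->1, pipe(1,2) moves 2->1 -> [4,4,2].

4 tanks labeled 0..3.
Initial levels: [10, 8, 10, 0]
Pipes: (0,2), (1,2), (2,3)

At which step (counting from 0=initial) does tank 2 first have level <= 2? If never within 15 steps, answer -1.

Answer: -1

Derivation:
Step 1: flows [0=2,2->1,2->3] -> levels [10 9 8 1]
Step 2: flows [0->2,1->2,2->3] -> levels [9 8 9 2]
Step 3: flows [0=2,2->1,2->3] -> levels [9 9 7 3]
Step 4: flows [0->2,1->2,2->3] -> levels [8 8 8 4]
Step 5: flows [0=2,1=2,2->3] -> levels [8 8 7 5]
Step 6: flows [0->2,1->2,2->3] -> levels [7 7 8 6]
Step 7: flows [2->0,2->1,2->3] -> levels [8 8 5 7]
Step 8: flows [0->2,1->2,3->2] -> levels [7 7 8 6]
  -> period-2 cycle (repeats step 6); tank 2 never drops to <=2
Tank 2 never reaches <=2 within 15 steps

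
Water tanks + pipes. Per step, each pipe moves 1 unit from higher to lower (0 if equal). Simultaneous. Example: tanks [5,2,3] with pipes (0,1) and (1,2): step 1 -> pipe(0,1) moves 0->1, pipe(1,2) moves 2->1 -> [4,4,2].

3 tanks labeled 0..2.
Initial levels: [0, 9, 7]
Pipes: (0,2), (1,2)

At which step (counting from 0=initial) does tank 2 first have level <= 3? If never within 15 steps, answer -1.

Answer: -1

Derivation:
Step 1: flows [2->0,1->2] -> levels [1 8 7]
Step 2: flows [2->0,1->2] -> levels [2 7 7]
Step 3: flows [2->0,1=2] -> levels [3 7 6]
Step 4: flows [2->0,1->2] -> levels [4 6 6]
Step 5: flows [2->0,1=2] -> levels [5 6 5]
Step 6: flows [0=2,1->2] -> levels [5 5 6]
Step 7: flows [2->0,2->1] -> levels [6 6 4]
Step 8: flows [0->2,1->2] -> levels [5 5 6]
  -> period-2 cycle (repeats step 6); tank 2 never drops to <=3
Tank 2 never reaches <=3 within 15 steps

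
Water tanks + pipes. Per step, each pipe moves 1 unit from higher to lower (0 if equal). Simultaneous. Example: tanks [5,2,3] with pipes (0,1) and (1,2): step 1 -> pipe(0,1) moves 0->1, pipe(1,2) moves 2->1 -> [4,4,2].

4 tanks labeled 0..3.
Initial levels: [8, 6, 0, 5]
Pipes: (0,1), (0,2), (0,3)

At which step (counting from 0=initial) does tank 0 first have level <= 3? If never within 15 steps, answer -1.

Answer: -1

Derivation:
Step 1: flows [0->1,0->2,0->3] -> levels [5 7 1 6]
Step 2: flows [1->0,0->2,3->0] -> levels [6 6 2 5]
Step 3: flows [0=1,0->2,0->3] -> levels [4 6 3 6]
Step 4: flows [1->0,0->2,3->0] -> levels [5 5 4 5]
Step 5: flows [0=1,0->2,0=3] -> levels [4 5 5 5]
Step 6: flows [1->0,2->0,3->0] -> levels [7 4 4 4]
Step 7: flows [0->1,0->2,0->3] -> levels [4 5 5 5]
  -> period-2 cycle (repeats step 5); tank 0 never drops to <=3
Tank 0 never reaches <=3 within 15 steps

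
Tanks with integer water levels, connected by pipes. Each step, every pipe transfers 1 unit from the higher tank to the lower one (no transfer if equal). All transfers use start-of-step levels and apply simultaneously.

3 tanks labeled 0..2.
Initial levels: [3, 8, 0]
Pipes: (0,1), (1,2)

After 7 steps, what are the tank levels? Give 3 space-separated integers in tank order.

Answer: 3 5 3

Derivation:
Step 1: flows [1->0,1->2] -> levels [4 6 1]
Step 2: flows [1->0,1->2] -> levels [5 4 2]
Step 3: flows [0->1,1->2] -> levels [4 4 3]
Step 4: flows [0=1,1->2] -> levels [4 3 4]
Step 5: flows [0->1,2->1] -> levels [3 5 3]
Step 6: flows [1->0,1->2] -> levels [4 3 4]
  -> period-2 cycle: step 6 state = step 4 state
  -> state at step 7: (7-4) mod 2 = 1, same as step 5 -> [3 5 3]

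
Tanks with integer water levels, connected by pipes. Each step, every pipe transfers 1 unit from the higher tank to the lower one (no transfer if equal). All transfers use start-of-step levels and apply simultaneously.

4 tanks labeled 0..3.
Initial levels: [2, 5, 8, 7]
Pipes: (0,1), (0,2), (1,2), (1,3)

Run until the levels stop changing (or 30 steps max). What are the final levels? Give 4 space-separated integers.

Answer: 6 4 6 6

Derivation:
Step 1: flows [1->0,2->0,2->1,3->1] -> levels [4 6 6 6]
Step 2: flows [1->0,2->0,1=2,1=3] -> levels [6 5 5 6]
Step 3: flows [0->1,0->2,1=2,3->1] -> levels [4 7 6 5]
Step 4: flows [1->0,2->0,1->2,1->3] -> levels [6 4 6 6]
Step 5: flows [0->1,0=2,2->1,3->1] -> levels [5 7 5 5]
Step 6: flows [1->0,0=2,1->2,1->3] -> levels [6 4 6 6]
  -> period-2 cycle: step 6 state = step 4 state; never stabilizes
  -> state at step 30: (30-4) mod 2 = 0, same as step 4 -> [6 4 6 6]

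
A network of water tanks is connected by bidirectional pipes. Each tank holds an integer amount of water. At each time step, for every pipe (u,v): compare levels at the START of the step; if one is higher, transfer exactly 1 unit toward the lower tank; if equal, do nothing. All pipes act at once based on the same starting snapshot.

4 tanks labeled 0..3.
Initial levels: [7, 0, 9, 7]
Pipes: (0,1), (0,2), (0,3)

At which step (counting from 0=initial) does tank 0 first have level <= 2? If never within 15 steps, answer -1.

Answer: -1

Derivation:
Step 1: flows [0->1,2->0,0=3] -> levels [7 1 8 7]
Step 2: flows [0->1,2->0,0=3] -> levels [7 2 7 7]
Step 3: flows [0->1,0=2,0=3] -> levels [6 3 7 7]
Step 4: flows [0->1,2->0,3->0] -> levels [7 4 6 6]
Step 5: flows [0->1,0->2,0->3] -> levels [4 5 7 7]
Step 6: flows [1->0,2->0,3->0] -> levels [7 4 6 6]
  -> period-2 cycle (repeats step 4); tank 0 never drops to <=2
Tank 0 never reaches <=2 within 15 steps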